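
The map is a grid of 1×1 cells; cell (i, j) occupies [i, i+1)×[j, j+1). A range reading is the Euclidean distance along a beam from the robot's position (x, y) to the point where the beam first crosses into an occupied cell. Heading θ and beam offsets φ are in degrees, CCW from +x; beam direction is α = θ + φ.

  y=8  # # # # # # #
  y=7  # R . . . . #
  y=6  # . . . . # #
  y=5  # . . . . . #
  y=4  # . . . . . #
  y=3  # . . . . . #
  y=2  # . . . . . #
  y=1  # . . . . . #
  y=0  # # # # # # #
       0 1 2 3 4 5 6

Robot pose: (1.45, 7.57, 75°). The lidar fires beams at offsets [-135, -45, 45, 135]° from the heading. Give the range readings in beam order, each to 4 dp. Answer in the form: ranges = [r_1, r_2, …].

beam 1: φ=-135°, α=300°
  direction (0.5000, -0.8660); cell (1,7); t to first gridline: x 1.1000, y 0.6582 (then +2.0000 / +1.1547)
    (1,6) via y @ 0.6582
    (2,6) via x @ 1.1000
    (2,5) via y @ 1.8129
    (2,4) via y @ 2.9676
    (3,4) via x @ 3.1000
    (3,3) via y @ 4.1223
    (4,3) via x @ 5.1000
    (4,2) via y @ 5.2770
    (4,1) via y @ 6.4317
    (5,1) via x @ 7.1000
    (5,0) via y @ 7.5864  # hit
  → r_1 = 7.5864
beam 2: φ=-45°, α=30°
  direction (0.8660, 0.5000); cell (1,7); t to first gridline: x 0.6351, y 0.8600 (then +1.1547 / +2.0000)
    (2,7) via x @ 0.6351
    (2,8) via y @ 0.8600  # hit
  → r_2 = 0.8600
beam 3: φ=45°, α=120°
  direction (-0.5000, 0.8660); cell (1,7); t to first gridline: x 0.9000, y 0.4965 (then +2.0000 / +1.1547)
    (1,8) via y @ 0.4965  # hit
  → r_3 = 0.4965
beam 4: φ=135°, α=210°
  direction (-0.8660, -0.5000); cell (1,7); t to first gridline: x 0.5196, y 1.1400 (then +1.1547 / +2.0000)
    (0,7) via x @ 0.5196  # hit
  → r_4 = 0.5196

ranges = [7.5864, 0.8600, 0.4965, 0.5196]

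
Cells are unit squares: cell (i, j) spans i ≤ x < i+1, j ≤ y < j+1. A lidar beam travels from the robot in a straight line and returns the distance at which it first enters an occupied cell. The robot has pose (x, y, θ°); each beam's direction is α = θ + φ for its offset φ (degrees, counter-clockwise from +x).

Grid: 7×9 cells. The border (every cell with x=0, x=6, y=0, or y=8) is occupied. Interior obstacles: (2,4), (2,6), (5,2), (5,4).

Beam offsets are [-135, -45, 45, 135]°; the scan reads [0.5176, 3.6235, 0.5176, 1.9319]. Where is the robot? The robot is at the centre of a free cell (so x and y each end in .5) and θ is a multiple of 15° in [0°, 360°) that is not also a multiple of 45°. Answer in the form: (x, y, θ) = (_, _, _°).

(x, y, θ) = (1.5, 4.5, 330°)

Enumerate (i+0.5, j+0.5, θ) over the 31 free cells and 16 admissible headings. For each, cast all 4 beams and compare to the given ranges.
  (1.5, 6.5, 120°): beam 2 = 1.5529 ≠ 3.6235 ✗
  (2.5, 7.5, 285°): beam 1 = 1.0000 ≠ 0.5176 ✗
  (5.5, 6.5, 330°): beam 1 = 4.6587 ≠ 0.5176 ✗
  (3.5, 7.5, 300°): beam 1 = 1.9319 ≠ 0.5176 ✗
  …
  (1.5, 4.5, 330°): r_1=0.5176, r_2=3.6235, r_3=0.5176, r_4=1.9319 — all match ✓
Only this pose fits every beam.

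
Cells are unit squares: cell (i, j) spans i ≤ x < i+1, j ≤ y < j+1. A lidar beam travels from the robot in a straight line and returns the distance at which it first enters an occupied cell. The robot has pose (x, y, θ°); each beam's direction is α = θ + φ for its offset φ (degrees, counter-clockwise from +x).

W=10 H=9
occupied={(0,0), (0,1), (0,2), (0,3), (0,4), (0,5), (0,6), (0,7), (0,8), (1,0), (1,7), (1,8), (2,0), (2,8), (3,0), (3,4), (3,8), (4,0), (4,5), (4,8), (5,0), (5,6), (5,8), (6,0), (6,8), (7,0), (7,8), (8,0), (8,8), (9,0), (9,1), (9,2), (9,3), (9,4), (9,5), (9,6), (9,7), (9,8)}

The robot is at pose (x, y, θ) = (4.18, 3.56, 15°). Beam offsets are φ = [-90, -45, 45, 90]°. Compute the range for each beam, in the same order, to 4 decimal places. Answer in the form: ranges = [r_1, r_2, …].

beam 1: φ=-90°, α=285°
  cosα=0.2588 sinα=-0.9659 | (4,3) | tMaxX 3.1682 tMaxY 0.5798 | tΔX 3.8637 tΔY 1.0353
    t=0.5798 [y] (4,2)
    t=1.6150 [y] (4,1)
    t=2.6503 [y] (4,0) — stop
  → r_1 = 2.6503
beam 2: φ=-45°, α=330°
  cosα=0.8660 sinα=-0.5000 | (4,3) | tMaxX 0.9469 tMaxY 1.1200 | tΔX 1.1547 tΔY 2.0000
    t=0.9469 [x] (5,3)
    t=1.1200 [y] (5,2)
    t=2.1016 [x] (6,2)
    t=3.1200 [y] (6,1)
    t=3.2563 [x] (7,1)
    t=4.4110 [x] (8,1)
    t=5.1200 [y] (8,0) — stop
  → r_2 = 5.1200
beam 3: φ=45°, α=60°
  cosα=0.5000 sinα=0.8660 | (4,3) | tMaxX 1.6400 tMaxY 0.5081 | tΔX 2.0000 tΔY 1.1547
    t=0.5081 [y] (4,4)
    t=1.6400 [x] (5,4)
    t=1.6628 [y] (5,5)
    t=2.8175 [y] (5,6) — stop
  → r_3 = 2.8175
beam 4: φ=90°, α=105°
  cosα=-0.2588 sinα=0.9659 | (4,3) | tMaxX 0.6955 tMaxY 0.4555 | tΔX 3.8637 tΔY 1.0353
    t=0.4555 [y] (4,4)
    t=0.6955 [x] (3,4) — stop
  → r_4 = 0.6955

ranges = [2.6503, 5.1200, 2.8175, 0.6955]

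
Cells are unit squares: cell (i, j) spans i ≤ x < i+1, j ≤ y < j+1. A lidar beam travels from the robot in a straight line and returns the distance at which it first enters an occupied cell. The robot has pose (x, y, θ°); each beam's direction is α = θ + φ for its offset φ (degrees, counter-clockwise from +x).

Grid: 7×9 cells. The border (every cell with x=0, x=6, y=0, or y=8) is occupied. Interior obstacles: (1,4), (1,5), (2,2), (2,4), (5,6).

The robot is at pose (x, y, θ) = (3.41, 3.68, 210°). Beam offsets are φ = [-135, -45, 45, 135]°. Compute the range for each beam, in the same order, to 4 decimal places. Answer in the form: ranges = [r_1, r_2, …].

beam 1: φ=-135°, α=75°
  d=(0.2588,0.9659)  start (3,3)  tX=2.2796 tY=0.3313  stride 1/|dx|=3.8637 1/|dy|=1.0353
    cross y-line → (3,4), t=0.3313
    cross y-line → (3,5), t=1.3666
    cross x-line → (4,5), t=2.2796
    cross y-line → (4,6), t=2.4018
    cross y-line → (4,7), t=3.4371
    cross y-line → (4,8), t=4.4724 (wall)
  → r_1 = 4.4724
beam 2: φ=-45°, α=165°
  d=(-0.9659,0.2588)  start (3,3)  tX=0.4245 tY=1.2364  stride 1/|dx|=1.0353 1/|dy|=3.8637
    cross x-line → (2,3), t=0.4245
    cross y-line → (2,4), t=1.2364 (wall)
  → r_2 = 1.2364
beam 3: φ=45°, α=255°
  d=(-0.2588,-0.9659)  start (3,3)  tX=1.5841 tY=0.7040  stride 1/|dx|=3.8637 1/|dy|=1.0353
    cross y-line → (3,2), t=0.7040
    cross x-line → (2,2), t=1.5841 (wall)
  → r_3 = 1.5841
beam 4: φ=135°, α=345°
  d=(0.9659,-0.2588)  start (3,3)  tX=0.6108 tY=2.6273  stride 1/|dx|=1.0353 1/|dy|=3.8637
    cross x-line → (4,3), t=0.6108
    cross x-line → (5,3), t=1.6461
    cross y-line → (5,2), t=2.6273
    cross x-line → (6,2), t=2.6814 (wall)
  → r_4 = 2.6814

ranges = [4.4724, 1.2364, 1.5841, 2.6814]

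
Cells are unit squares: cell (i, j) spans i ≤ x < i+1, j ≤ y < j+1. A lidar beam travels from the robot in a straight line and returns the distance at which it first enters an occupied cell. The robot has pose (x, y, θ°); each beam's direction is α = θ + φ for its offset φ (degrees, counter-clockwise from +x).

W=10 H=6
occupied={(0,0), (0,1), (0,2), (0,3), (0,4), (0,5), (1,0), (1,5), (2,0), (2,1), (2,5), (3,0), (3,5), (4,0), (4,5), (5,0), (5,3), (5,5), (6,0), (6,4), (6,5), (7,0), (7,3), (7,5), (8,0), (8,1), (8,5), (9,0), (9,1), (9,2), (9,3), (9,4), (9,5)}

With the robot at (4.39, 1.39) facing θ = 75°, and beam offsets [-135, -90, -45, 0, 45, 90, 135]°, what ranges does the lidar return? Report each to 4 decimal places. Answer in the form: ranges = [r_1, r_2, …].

beam 1: φ=-135°, α=300°
  dir = (cos 300°, sin 300°) = (0.5000, -0.8660); from cell (4,1)
  next x-line at t=1.2200, next y-line at t=0.4503; Δt_x=2.0000, Δt_y=1.1547
    y: enter (4,0) at t=0.4503 ← occupied
  → r_1 = 0.4503
beam 2: φ=-90°, α=345°
  dir = (cos 345°, sin 345°) = (0.9659, -0.2588); from cell (4,1)
  next x-line at t=0.6315, next y-line at t=1.5068; Δt_x=1.0353, Δt_y=3.8637
    x: enter (5,1) at t=0.6315
    y: enter (5,0) at t=1.5068 ← occupied
  → r_2 = 1.5068
beam 3: φ=-45°, α=30°
  dir = (cos 30°, sin 30°) = (0.8660, 0.5000); from cell (4,1)
  next x-line at t=0.7044, next y-line at t=1.2200; Δt_x=1.1547, Δt_y=2.0000
    x: enter (5,1) at t=0.7044
    y: enter (5,2) at t=1.2200
    x: enter (6,2) at t=1.8591
    x: enter (7,2) at t=3.0138
    y: enter (7,3) at t=3.2200 ← occupied
  → r_3 = 3.2200
beam 4: φ=0°, α=75°
  dir = (cos 75°, sin 75°) = (0.2588, 0.9659); from cell (4,1)
  next x-line at t=2.3569, next y-line at t=0.6315; Δt_x=3.8637, Δt_y=1.0353
    y: enter (4,2) at t=0.6315
    y: enter (4,3) at t=1.6668
    x: enter (5,3) at t=2.3569 ← occupied
  → r_4 = 2.3569
beam 5: φ=45°, α=120°
  dir = (cos 120°, sin 120°) = (-0.5000, 0.8660); from cell (4,1)
  next x-line at t=0.7800, next y-line at t=0.7044; Δt_x=2.0000, Δt_y=1.1547
    y: enter (4,2) at t=0.7044
    x: enter (3,2) at t=0.7800
    y: enter (3,3) at t=1.8591
    x: enter (2,3) at t=2.7800
    y: enter (2,4) at t=3.0138
    y: enter (2,5) at t=4.1685 ← occupied
  → r_5 = 4.1685
beam 6: φ=90°, α=165°
  dir = (cos 165°, sin 165°) = (-0.9659, 0.2588); from cell (4,1)
  next x-line at t=0.4038, next y-line at t=2.3569; Δt_x=1.0353, Δt_y=3.8637
    x: enter (3,1) at t=0.4038
    x: enter (2,1) at t=1.4390 ← occupied
  → r_6 = 1.4390
beam 7: φ=135°, α=210°
  dir = (cos 210°, sin 210°) = (-0.8660, -0.5000); from cell (4,1)
  next x-line at t=0.4503, next y-line at t=0.7800; Δt_x=1.1547, Δt_y=2.0000
    x: enter (3,1) at t=0.4503
    y: enter (3,0) at t=0.7800 ← occupied
  → r_7 = 0.7800

ranges = [0.4503, 1.5068, 3.2200, 2.3569, 4.1685, 1.4390, 0.7800]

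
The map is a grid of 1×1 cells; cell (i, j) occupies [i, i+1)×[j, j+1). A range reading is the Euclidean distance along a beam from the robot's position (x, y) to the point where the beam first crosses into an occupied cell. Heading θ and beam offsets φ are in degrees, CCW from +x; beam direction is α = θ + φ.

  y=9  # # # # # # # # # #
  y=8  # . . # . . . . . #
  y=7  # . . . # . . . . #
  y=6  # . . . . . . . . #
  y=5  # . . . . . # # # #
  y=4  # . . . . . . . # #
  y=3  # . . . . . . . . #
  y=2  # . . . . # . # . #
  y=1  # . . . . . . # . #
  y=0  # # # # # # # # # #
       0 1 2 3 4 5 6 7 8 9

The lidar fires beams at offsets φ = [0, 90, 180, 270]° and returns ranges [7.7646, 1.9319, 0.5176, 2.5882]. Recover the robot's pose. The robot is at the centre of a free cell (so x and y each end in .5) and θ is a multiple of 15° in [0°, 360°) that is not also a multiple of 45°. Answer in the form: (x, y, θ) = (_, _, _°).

(x, y, θ) = (4.5, 1.5, 105°)

The pose lattice has 55·16 = 880 candidates. Test each by forward raycasting.
  (1.5, 5.5, 240°): beam 1 = 1.0000 ≠ 7.7646 ✗
  (2.5, 2.5, 330°): beam 1 = 3.0000 ≠ 7.7646 ✗
  (6.5, 1.5, 150°): beam 1 = 1.0000 ≠ 7.7646 ✗
  (8.5, 7.5, 330°): beam 1 = 0.5774 ≠ 7.7646 ✗
  …
  (4.5, 1.5, 105°): r_1=7.7646, r_2=1.9319, r_3=0.5176, r_4=2.5882 — all match ✓
No second candidate reproduces the full scan.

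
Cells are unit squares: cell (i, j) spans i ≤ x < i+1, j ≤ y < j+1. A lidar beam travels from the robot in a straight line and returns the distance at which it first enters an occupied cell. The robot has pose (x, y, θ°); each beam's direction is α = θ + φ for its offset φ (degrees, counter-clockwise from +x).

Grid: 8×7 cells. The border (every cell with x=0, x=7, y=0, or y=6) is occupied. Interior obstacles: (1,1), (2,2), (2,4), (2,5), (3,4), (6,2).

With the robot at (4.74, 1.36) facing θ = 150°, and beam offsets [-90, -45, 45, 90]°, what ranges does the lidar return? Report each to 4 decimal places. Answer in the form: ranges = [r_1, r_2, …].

ranges = [4.5200, 2.8591, 1.3909, 0.4157]

beam 1: φ=-90°, α=60°
  cosα=0.5000 sinα=0.8660 | (4,1) | tMaxX 0.5200 tMaxY 0.7390 | tΔX 2.0000 tΔY 1.1547
    t=0.5200 [x] (5,1)
    t=0.7390 [y] (5,2)
    t=1.8937 [y] (5,3)
    t=2.5200 [x] (6,3)
    t=3.0484 [y] (6,4)
    t=4.2031 [y] (6,5)
    t=4.5200 [x] (7,5) — stop
  → r_1 = 4.5200
beam 2: φ=-45°, α=105°
  cosα=-0.2588 sinα=0.9659 | (4,1) | tMaxX 2.8591 tMaxY 0.6626 | tΔX 3.8637 tΔY 1.0353
    t=0.6626 [y] (4,2)
    t=1.6979 [y] (4,3)
    t=2.7331 [y] (4,4)
    t=2.8591 [x] (3,4) — stop
  → r_2 = 2.8591
beam 3: φ=45°, α=195°
  cosα=-0.9659 sinα=-0.2588 | (4,1) | tMaxX 0.7661 tMaxY 1.3909 | tΔX 1.0353 tΔY 3.8637
    t=0.7661 [x] (3,1)
    t=1.3909 [y] (3,0) — stop
  → r_3 = 1.3909
beam 4: φ=90°, α=240°
  cosα=-0.5000 sinα=-0.8660 | (4,1) | tMaxX 1.4800 tMaxY 0.4157 | tΔX 2.0000 tΔY 1.1547
    t=0.4157 [y] (4,0) — stop
  → r_4 = 0.4157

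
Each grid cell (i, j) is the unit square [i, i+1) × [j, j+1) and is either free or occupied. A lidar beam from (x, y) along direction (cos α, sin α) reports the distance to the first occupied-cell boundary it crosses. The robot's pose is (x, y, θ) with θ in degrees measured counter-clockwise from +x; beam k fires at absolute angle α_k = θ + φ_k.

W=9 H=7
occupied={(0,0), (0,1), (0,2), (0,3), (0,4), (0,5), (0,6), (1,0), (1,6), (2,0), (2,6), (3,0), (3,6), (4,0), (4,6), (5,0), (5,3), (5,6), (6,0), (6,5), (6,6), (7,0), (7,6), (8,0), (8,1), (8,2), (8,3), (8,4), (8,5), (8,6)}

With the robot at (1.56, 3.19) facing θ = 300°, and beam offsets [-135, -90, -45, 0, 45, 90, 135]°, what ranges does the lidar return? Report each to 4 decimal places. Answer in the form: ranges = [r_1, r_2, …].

beam 1: φ=-135°, α=165°
  cosα=-0.9659 sinα=0.2588 | (1,3) | tMaxX 0.5798 tMaxY 3.1296 | tΔX 1.0353 tΔY 3.8637
    t=0.5798 [x] (0,3) — stop
  → r_1 = 0.5798
beam 2: φ=-90°, α=210°
  cosα=-0.8660 sinα=-0.5000 | (1,3) | tMaxX 0.6466 tMaxY 0.3800 | tΔX 1.1547 tΔY 2.0000
    t=0.3800 [y] (1,2)
    t=0.6466 [x] (0,2) — stop
  → r_2 = 0.6466
beam 3: φ=-45°, α=255°
  cosα=-0.2588 sinα=-0.9659 | (1,3) | tMaxX 2.1637 tMaxY 0.1967 | tΔX 3.8637 tΔY 1.0353
    t=0.1967 [y] (1,2)
    t=1.2320 [y] (1,1)
    t=2.1637 [x] (0,1) — stop
  → r_3 = 2.1637
beam 4: φ=0°, α=300°
  cosα=0.5000 sinα=-0.8660 | (1,3) | tMaxX 0.8800 tMaxY 0.2194 | tΔX 2.0000 tΔY 1.1547
    t=0.2194 [y] (1,2)
    t=0.8800 [x] (2,2)
    t=1.3741 [y] (2,1)
    t=2.5288 [y] (2,0) — stop
  → r_4 = 2.5288
beam 5: φ=45°, α=345°
  cosα=0.9659 sinα=-0.2588 | (1,3) | tMaxX 0.4555 tMaxY 0.7341 | tΔX 1.0353 tΔY 3.8637
    t=0.4555 [x] (2,3)
    t=0.7341 [y] (2,2)
    t=1.4908 [x] (3,2)
    t=2.5261 [x] (4,2)
    t=3.5614 [x] (5,2)
    t=4.5966 [x] (6,2)
    t=4.5978 [y] (6,1)
    t=5.6319 [x] (7,1)
    t=6.6672 [x] (8,1) — stop
  → r_5 = 6.6672
beam 6: φ=90°, α=30°
  cosα=0.8660 sinα=0.5000 | (1,3) | tMaxX 0.5081 tMaxY 1.6200 | tΔX 1.1547 tΔY 2.0000
    t=0.5081 [x] (2,3)
    t=1.6200 [y] (2,4)
    t=1.6628 [x] (3,4)
    t=2.8175 [x] (4,4)
    t=3.6200 [y] (4,5)
    t=3.9722 [x] (5,5)
    t=5.1269 [x] (6,5) — stop
  → r_6 = 5.1269
beam 7: φ=135°, α=75°
  cosα=0.2588 sinα=0.9659 | (1,3) | tMaxX 1.7000 tMaxY 0.8386 | tΔX 3.8637 tΔY 1.0353
    t=0.8386 [y] (1,4)
    t=1.7000 [x] (2,4)
    t=1.8738 [y] (2,5)
    t=2.9091 [y] (2,6) — stop
  → r_7 = 2.9091

ranges = [0.5798, 0.6466, 2.1637, 2.5288, 6.6672, 5.1269, 2.9091]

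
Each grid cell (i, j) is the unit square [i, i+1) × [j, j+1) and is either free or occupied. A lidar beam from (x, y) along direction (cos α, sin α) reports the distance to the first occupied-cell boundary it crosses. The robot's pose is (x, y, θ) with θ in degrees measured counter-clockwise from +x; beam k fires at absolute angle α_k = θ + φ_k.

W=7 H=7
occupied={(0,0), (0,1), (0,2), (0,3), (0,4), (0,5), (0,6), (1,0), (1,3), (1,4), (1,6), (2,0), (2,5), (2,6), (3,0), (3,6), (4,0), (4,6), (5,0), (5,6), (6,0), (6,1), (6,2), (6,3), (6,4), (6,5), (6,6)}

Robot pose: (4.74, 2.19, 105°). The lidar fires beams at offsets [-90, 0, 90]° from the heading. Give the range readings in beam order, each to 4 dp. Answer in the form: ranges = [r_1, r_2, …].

ranges = [1.3044, 3.9444, 3.8719]

beam 1: φ=-90°, α=15°
  dir = (cos 15°, sin 15°) = (0.9659, 0.2588); from cell (4,2)
  next x-line at t=0.2692, next y-line at t=3.1296; Δt_x=1.0353, Δt_y=3.8637
    x: enter (5,2) at t=0.2692
    x: enter (6,2) at t=1.3044 ← occupied
  → r_1 = 1.3044
beam 2: φ=0°, α=105°
  dir = (cos 105°, sin 105°) = (-0.2588, 0.9659); from cell (4,2)
  next x-line at t=2.8591, next y-line at t=0.8386; Δt_x=3.8637, Δt_y=1.0353
    y: enter (4,3) at t=0.8386
    y: enter (4,4) at t=1.8738
    x: enter (3,4) at t=2.8591
    y: enter (3,5) at t=2.9091
    y: enter (3,6) at t=3.9444 ← occupied
  → r_2 = 3.9444
beam 3: φ=90°, α=195°
  dir = (cos 195°, sin 195°) = (-0.9659, -0.2588); from cell (4,2)
  next x-line at t=0.7661, next y-line at t=0.7341; Δt_x=1.0353, Δt_y=3.8637
    y: enter (4,1) at t=0.7341
    x: enter (3,1) at t=0.7661
    x: enter (2,1) at t=1.8014
    x: enter (1,1) at t=2.8367
    x: enter (0,1) at t=3.8719 ← occupied
  → r_3 = 3.8719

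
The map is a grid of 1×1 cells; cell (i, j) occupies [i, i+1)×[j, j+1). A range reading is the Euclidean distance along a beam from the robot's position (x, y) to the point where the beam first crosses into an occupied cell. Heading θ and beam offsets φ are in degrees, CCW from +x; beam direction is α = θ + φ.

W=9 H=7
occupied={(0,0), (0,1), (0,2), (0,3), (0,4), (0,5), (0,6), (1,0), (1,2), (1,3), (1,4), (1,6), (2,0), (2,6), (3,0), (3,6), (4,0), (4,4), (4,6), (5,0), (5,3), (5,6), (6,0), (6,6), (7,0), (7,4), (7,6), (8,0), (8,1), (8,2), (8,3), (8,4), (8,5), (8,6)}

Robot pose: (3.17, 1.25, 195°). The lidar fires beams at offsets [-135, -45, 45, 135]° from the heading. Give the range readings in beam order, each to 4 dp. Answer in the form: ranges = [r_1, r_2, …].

ranges = [3.1754, 1.5000, 0.2887, 0.5000]

beam 1: φ=-135°, α=60°
  dir = (cos 60°, sin 60°) = (0.5000, 0.8660); from cell (3,1)
  next x-line at t=1.6600, next y-line at t=0.8660; Δt_x=2.0000, Δt_y=1.1547
    y: enter (3,2) at t=0.8660
    x: enter (4,2) at t=1.6600
    y: enter (4,3) at t=2.0207
    y: enter (4,4) at t=3.1754 ← occupied
  → r_1 = 3.1754
beam 2: φ=-45°, α=150°
  dir = (cos 150°, sin 150°) = (-0.8660, 0.5000); from cell (3,1)
  next x-line at t=0.1963, next y-line at t=1.5000; Δt_x=1.1547, Δt_y=2.0000
    x: enter (2,1) at t=0.1963
    x: enter (1,1) at t=1.3510
    y: enter (1,2) at t=1.5000 ← occupied
  → r_2 = 1.5000
beam 3: φ=45°, α=240°
  dir = (cos 240°, sin 240°) = (-0.5000, -0.8660); from cell (3,1)
  next x-line at t=0.3400, next y-line at t=0.2887; Δt_x=2.0000, Δt_y=1.1547
    y: enter (3,0) at t=0.2887 ← occupied
  → r_3 = 0.2887
beam 4: φ=135°, α=330°
  dir = (cos 330°, sin 330°) = (0.8660, -0.5000); from cell (3,1)
  next x-line at t=0.9584, next y-line at t=0.5000; Δt_x=1.1547, Δt_y=2.0000
    y: enter (3,0) at t=0.5000 ← occupied
  → r_4 = 0.5000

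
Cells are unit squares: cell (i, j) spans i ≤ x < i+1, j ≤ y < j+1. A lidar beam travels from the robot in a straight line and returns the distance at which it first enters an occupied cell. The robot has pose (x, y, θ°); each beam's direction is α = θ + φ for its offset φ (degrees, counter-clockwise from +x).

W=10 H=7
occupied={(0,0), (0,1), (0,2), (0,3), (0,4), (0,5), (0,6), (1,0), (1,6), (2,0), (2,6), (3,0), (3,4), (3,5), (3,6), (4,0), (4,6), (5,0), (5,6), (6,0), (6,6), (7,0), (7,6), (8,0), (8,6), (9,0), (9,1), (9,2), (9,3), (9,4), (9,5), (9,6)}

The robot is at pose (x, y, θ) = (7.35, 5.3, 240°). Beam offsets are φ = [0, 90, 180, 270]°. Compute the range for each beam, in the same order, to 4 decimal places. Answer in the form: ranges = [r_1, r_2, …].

beam 1: φ=0°, α=240°
  cosα=-0.5000 sinα=-0.8660 | (7,5) | tMaxX 0.7000 tMaxY 0.3464 | tΔX 2.0000 tΔY 1.1547
    t=0.3464 [y] (7,4)
    t=0.7000 [x] (6,4)
    t=1.5011 [y] (6,3)
    t=2.6558 [y] (6,2)
    t=2.7000 [x] (5,2)
    t=3.8105 [y] (5,1)
    t=4.7000 [x] (4,1)
    t=4.9652 [y] (4,0) — stop
  → r_1 = 4.9652
beam 2: φ=90°, α=330°
  cosα=0.8660 sinα=-0.5000 | (7,5) | tMaxX 0.7506 tMaxY 0.6000 | tΔX 1.1547 tΔY 2.0000
    t=0.6000 [y] (7,4)
    t=0.7506 [x] (8,4)
    t=1.9053 [x] (9,4) — stop
  → r_2 = 1.9053
beam 3: φ=180°, α=60°
  cosα=0.5000 sinα=0.8660 | (7,5) | tMaxX 1.3000 tMaxY 0.8083 | tΔX 2.0000 tΔY 1.1547
    t=0.8083 [y] (7,6) — stop
  → r_3 = 0.8083
beam 4: φ=270°, α=150°
  cosα=-0.8660 sinα=0.5000 | (7,5) | tMaxX 0.4041 tMaxY 1.4000 | tΔX 1.1547 tΔY 2.0000
    t=0.4041 [x] (6,5)
    t=1.4000 [y] (6,6) — stop
  → r_4 = 1.4000

ranges = [4.9652, 1.9053, 0.8083, 1.4000]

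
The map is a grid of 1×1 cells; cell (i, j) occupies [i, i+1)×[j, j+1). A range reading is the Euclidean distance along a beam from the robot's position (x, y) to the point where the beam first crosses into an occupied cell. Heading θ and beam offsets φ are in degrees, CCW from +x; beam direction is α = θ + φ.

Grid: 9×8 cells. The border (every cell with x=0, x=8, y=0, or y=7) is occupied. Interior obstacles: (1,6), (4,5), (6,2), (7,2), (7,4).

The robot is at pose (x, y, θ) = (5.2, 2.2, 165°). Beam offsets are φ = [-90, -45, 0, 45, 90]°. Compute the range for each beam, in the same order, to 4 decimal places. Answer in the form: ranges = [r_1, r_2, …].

ranges = [4.9693, 5.5426, 4.3482, 2.4000, 1.2423]

beam 1: φ=-90°, α=75°
  cosα=0.2588 sinα=0.9659 | (5,2) | tMaxX 3.0910 tMaxY 0.8282 | tΔX 3.8637 tΔY 1.0353
    t=0.8282 [y] (5,3)
    t=1.8635 [y] (5,4)
    t=2.8988 [y] (5,5)
    t=3.0910 [x] (6,5)
    t=3.9340 [y] (6,6)
    t=4.9693 [y] (6,7) — stop
  → r_1 = 4.9693
beam 2: φ=-45°, α=120°
  cosα=-0.5000 sinα=0.8660 | (5,2) | tMaxX 0.4000 tMaxY 0.9238 | tΔX 2.0000 tΔY 1.1547
    t=0.4000 [x] (4,2)
    t=0.9238 [y] (4,3)
    t=2.0785 [y] (4,4)
    t=2.4000 [x] (3,4)
    t=3.2332 [y] (3,5)
    t=4.3879 [y] (3,6)
    t=4.4000 [x] (2,6)
    t=5.5426 [y] (2,7) — stop
  → r_2 = 5.5426
beam 3: φ=0°, α=165°
  cosα=-0.9659 sinα=0.2588 | (5,2) | tMaxX 0.2071 tMaxY 3.0910 | tΔX 1.0353 tΔY 3.8637
    t=0.2071 [x] (4,2)
    t=1.2423 [x] (3,2)
    t=2.2776 [x] (2,2)
    t=3.0910 [y] (2,3)
    t=3.3129 [x] (1,3)
    t=4.3482 [x] (0,3) — stop
  → r_3 = 4.3482
beam 4: φ=45°, α=210°
  cosα=-0.8660 sinα=-0.5000 | (5,2) | tMaxX 0.2309 tMaxY 0.4000 | tΔX 1.1547 tΔY 2.0000
    t=0.2309 [x] (4,2)
    t=0.4000 [y] (4,1)
    t=1.3856 [x] (3,1)
    t=2.4000 [y] (3,0) — stop
  → r_4 = 2.4000
beam 5: φ=90°, α=255°
  cosα=-0.2588 sinα=-0.9659 | (5,2) | tMaxX 0.7727 tMaxY 0.2071 | tΔX 3.8637 tΔY 1.0353
    t=0.2071 [y] (5,1)
    t=0.7727 [x] (4,1)
    t=1.2423 [y] (4,0) — stop
  → r_5 = 1.2423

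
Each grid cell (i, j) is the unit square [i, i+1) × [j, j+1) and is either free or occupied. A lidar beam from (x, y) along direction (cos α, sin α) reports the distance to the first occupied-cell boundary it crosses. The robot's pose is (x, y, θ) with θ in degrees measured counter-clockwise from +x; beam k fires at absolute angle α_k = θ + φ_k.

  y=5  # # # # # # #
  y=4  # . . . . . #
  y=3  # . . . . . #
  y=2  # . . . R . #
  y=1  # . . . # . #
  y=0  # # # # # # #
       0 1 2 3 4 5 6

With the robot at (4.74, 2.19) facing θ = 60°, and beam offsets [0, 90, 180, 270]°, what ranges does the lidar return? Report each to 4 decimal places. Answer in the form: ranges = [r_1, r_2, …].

ranges = [2.5200, 4.3186, 0.2194, 1.4549]

beam 1: φ=0°, α=60°
  d=(0.5000,0.8660)  start (4,2)  tX=0.5200 tY=0.9353  stride 1/|dx|=2.0000 1/|dy|=1.1547
    cross x-line → (5,2), t=0.5200
    cross y-line → (5,3), t=0.9353
    cross y-line → (5,4), t=2.0900
    cross x-line → (6,4), t=2.5200 (wall)
  → r_1 = 2.5200
beam 2: φ=90°, α=150°
  d=(-0.8660,0.5000)  start (4,2)  tX=0.8545 tY=1.6200  stride 1/|dx|=1.1547 1/|dy|=2.0000
    cross x-line → (3,2), t=0.8545
    cross y-line → (3,3), t=1.6200
    cross x-line → (2,3), t=2.0092
    cross x-line → (1,3), t=3.1639
    cross y-line → (1,4), t=3.6200
    cross x-line → (0,4), t=4.3186 (wall)
  → r_2 = 4.3186
beam 3: φ=180°, α=240°
  d=(-0.5000,-0.8660)  start (4,2)  tX=1.4800 tY=0.2194  stride 1/|dx|=2.0000 1/|dy|=1.1547
    cross y-line → (4,1), t=0.2194 (wall)
  → r_3 = 0.2194
beam 4: φ=270°, α=330°
  d=(0.8660,-0.5000)  start (4,2)  tX=0.3002 tY=0.3800  stride 1/|dx|=1.1547 1/|dy|=2.0000
    cross x-line → (5,2), t=0.3002
    cross y-line → (5,1), t=0.3800
    cross x-line → (6,1), t=1.4549 (wall)
  → r_4 = 1.4549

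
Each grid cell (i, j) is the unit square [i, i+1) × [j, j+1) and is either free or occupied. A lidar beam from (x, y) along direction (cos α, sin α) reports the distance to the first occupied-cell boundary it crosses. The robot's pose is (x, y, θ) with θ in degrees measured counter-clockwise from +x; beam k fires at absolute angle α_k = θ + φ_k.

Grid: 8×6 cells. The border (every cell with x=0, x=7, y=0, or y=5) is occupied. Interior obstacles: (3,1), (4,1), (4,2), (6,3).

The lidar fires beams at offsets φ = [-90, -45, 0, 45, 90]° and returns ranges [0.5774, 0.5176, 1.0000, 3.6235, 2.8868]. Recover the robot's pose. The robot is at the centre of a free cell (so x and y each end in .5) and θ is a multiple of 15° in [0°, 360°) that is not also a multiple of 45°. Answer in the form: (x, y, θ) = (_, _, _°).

The pose lattice has 20·16 = 320 candidates. Test each by forward raycasting.
  (2.5, 4.5, 75°): beam 1 = 3.6235 ≠ 0.5774 ✗
  (4.5, 3.5, 75°): beam 1 = 1.5529 ≠ 0.5774 ✗
  (5.5, 2.5, 60°): beam 1 = 1.7321 ≠ 0.5774 ✗
  (5.5, 3.5, 330°): beam 1 = 1.0000 ≠ 0.5774 ✗
  …
  (4.5, 4.5, 150°): r_1=0.5774, r_2=0.5176, r_3=1.0000, r_4=3.6235, r_5=2.8868 — all match ✓
Only this pose fits every beam.

(x, y, θ) = (4.5, 4.5, 150°)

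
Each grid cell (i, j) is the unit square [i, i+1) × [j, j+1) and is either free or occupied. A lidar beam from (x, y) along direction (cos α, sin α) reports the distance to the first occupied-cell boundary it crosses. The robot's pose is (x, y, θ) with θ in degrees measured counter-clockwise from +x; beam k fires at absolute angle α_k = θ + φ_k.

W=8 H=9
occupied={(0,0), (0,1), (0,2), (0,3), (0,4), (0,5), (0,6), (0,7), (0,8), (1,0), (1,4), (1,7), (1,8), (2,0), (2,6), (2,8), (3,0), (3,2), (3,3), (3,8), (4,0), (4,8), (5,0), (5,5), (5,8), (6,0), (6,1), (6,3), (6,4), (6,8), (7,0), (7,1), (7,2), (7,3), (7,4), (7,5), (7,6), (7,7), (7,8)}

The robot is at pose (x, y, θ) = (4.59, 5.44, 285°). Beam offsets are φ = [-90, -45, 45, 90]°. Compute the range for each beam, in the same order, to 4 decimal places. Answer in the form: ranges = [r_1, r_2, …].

ranges = [2.6814, 1.6628, 0.4734, 0.4245]

beam 1: φ=-90°, α=195°
  d=(-0.9659,-0.2588)  start (4,5)  tX=0.6108 tY=1.7000  stride 1/|dx|=1.0353 1/|dy|=3.8637
    cross x-line → (3,5), t=0.6108
    cross x-line → (2,5), t=1.6461
    cross y-line → (2,4), t=1.7000
    cross x-line → (1,4), t=2.6814 (wall)
  → r_1 = 2.6814
beam 2: φ=-45°, α=240°
  d=(-0.5000,-0.8660)  start (4,5)  tX=1.1800 tY=0.5081  stride 1/|dx|=2.0000 1/|dy|=1.1547
    cross y-line → (4,4), t=0.5081
    cross x-line → (3,4), t=1.1800
    cross y-line → (3,3), t=1.6628 (wall)
  → r_2 = 1.6628
beam 3: φ=45°, α=330°
  d=(0.8660,-0.5000)  start (4,5)  tX=0.4734 tY=0.8800  stride 1/|dx|=1.1547 1/|dy|=2.0000
    cross x-line → (5,5), t=0.4734 (wall)
  → r_3 = 0.4734
beam 4: φ=90°, α=15°
  d=(0.9659,0.2588)  start (4,5)  tX=0.4245 tY=2.1637  stride 1/|dx|=1.0353 1/|dy|=3.8637
    cross x-line → (5,5), t=0.4245 (wall)
  → r_4 = 0.4245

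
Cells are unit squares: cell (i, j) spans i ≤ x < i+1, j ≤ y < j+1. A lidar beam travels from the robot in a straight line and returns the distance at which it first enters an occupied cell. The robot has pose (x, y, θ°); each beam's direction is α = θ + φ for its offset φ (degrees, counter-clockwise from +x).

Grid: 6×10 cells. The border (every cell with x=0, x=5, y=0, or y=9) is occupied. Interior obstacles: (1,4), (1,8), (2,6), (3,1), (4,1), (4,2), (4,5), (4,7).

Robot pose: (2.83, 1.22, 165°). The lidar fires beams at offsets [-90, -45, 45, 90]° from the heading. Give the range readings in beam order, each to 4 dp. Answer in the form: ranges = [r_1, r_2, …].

beam 1: φ=-90°, α=75°
  d=(0.2588,0.9659)  start (2,1)  tX=0.6568 tY=0.8075  stride 1/|dx|=3.8637 1/|dy|=1.0353
    cross x-line → (3,1), t=0.6568 (wall)
  → r_1 = 0.6568
beam 2: φ=-45°, α=120°
  d=(-0.5000,0.8660)  start (2,1)  tX=1.6600 tY=0.9007  stride 1/|dx|=2.0000 1/|dy|=1.1547
    cross y-line → (2,2), t=0.9007
    cross x-line → (1,2), t=1.6600
    cross y-line → (1,3), t=2.0554
    cross y-line → (1,4), t=3.2101 (wall)
  → r_2 = 3.2101
beam 3: φ=45°, α=210°
  d=(-0.8660,-0.5000)  start (2,1)  tX=0.9584 tY=0.4400  stride 1/|dx|=1.1547 1/|dy|=2.0000
    cross y-line → (2,0), t=0.4400 (wall)
  → r_3 = 0.4400
beam 4: φ=90°, α=255°
  d=(-0.2588,-0.9659)  start (2,1)  tX=3.2069 tY=0.2278  stride 1/|dx|=3.8637 1/|dy|=1.0353
    cross y-line → (2,0), t=0.2278 (wall)
  → r_4 = 0.2278

ranges = [0.6568, 3.2101, 0.4400, 0.2278]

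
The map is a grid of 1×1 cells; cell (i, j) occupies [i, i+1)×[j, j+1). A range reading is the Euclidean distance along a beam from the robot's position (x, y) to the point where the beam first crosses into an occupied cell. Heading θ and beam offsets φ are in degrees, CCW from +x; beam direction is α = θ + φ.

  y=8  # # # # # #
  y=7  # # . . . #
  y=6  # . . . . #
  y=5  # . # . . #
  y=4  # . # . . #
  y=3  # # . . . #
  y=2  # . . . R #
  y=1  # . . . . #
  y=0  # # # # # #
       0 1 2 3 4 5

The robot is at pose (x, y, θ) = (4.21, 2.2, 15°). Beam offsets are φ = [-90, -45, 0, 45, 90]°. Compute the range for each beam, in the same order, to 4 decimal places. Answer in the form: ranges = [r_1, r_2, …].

beam 1: φ=-90°, α=285°
  cosα=0.2588 sinα=-0.9659 | (4,2) | tMaxX 3.0523 tMaxY 0.2071 | tΔX 3.8637 tΔY 1.0353
    t=0.2071 [y] (4,1)
    t=1.2423 [y] (4,0) — stop
  → r_1 = 1.2423
beam 2: φ=-45°, α=330°
  cosα=0.8660 sinα=-0.5000 | (4,2) | tMaxX 0.9122 tMaxY 0.4000 | tΔX 1.1547 tΔY 2.0000
    t=0.4000 [y] (4,1)
    t=0.9122 [x] (5,1) — stop
  → r_2 = 0.9122
beam 3: φ=0°, α=15°
  cosα=0.9659 sinα=0.2588 | (4,2) | tMaxX 0.8179 tMaxY 3.0910 | tΔX 1.0353 tΔY 3.8637
    t=0.8179 [x] (5,2) — stop
  → r_3 = 0.8179
beam 4: φ=45°, α=60°
  cosα=0.5000 sinα=0.8660 | (4,2) | tMaxX 1.5800 tMaxY 0.9238 | tΔX 2.0000 tΔY 1.1547
    t=0.9238 [y] (4,3)
    t=1.5800 [x] (5,3) — stop
  → r_4 = 1.5800
beam 5: φ=90°, α=105°
  cosα=-0.2588 sinα=0.9659 | (4,2) | tMaxX 0.8114 tMaxY 0.8282 | tΔX 3.8637 tΔY 1.0353
    t=0.8114 [x] (3,2)
    t=0.8282 [y] (3,3)
    t=1.8635 [y] (3,4)
    t=2.8988 [y] (3,5)
    t=3.9340 [y] (3,6)
    t=4.6751 [x] (2,6)
    t=4.9693 [y] (2,7)
    t=6.0046 [y] (2,8) — stop
  → r_5 = 6.0046

ranges = [1.2423, 0.9122, 0.8179, 1.5800, 6.0046]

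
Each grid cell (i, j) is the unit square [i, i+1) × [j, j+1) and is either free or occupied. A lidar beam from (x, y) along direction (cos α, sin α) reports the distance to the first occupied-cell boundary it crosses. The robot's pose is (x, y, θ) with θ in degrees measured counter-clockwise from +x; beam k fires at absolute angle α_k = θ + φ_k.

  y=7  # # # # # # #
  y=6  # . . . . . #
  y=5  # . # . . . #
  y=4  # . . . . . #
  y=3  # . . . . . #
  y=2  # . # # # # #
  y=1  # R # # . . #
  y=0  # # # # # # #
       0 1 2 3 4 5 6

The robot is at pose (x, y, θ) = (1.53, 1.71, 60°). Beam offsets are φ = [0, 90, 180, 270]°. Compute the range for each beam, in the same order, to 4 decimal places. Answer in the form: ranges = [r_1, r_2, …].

beam 1: φ=0°, α=60°
  cosα=0.5000 sinα=0.8660 | (1,1) | tMaxX 0.9400 tMaxY 0.3349 | tΔX 2.0000 tΔY 1.1547
    t=0.3349 [y] (1,2)
    t=0.9400 [x] (2,2) — stop
  → r_1 = 0.9400
beam 2: φ=90°, α=150°
  cosα=-0.8660 sinα=0.5000 | (1,1) | tMaxX 0.6120 tMaxY 0.5800 | tΔX 1.1547 tΔY 2.0000
    t=0.5800 [y] (1,2)
    t=0.6120 [x] (0,2) — stop
  → r_2 = 0.6120
beam 3: φ=180°, α=240°
  cosα=-0.5000 sinα=-0.8660 | (1,1) | tMaxX 1.0600 tMaxY 0.8198 | tΔX 2.0000 tΔY 1.1547
    t=0.8198 [y] (1,0) — stop
  → r_3 = 0.8198
beam 4: φ=270°, α=330°
  cosα=0.8660 sinα=-0.5000 | (1,1) | tMaxX 0.5427 tMaxY 1.4200 | tΔX 1.1547 tΔY 2.0000
    t=0.5427 [x] (2,1) — stop
  → r_4 = 0.5427

ranges = [0.9400, 0.6120, 0.8198, 0.5427]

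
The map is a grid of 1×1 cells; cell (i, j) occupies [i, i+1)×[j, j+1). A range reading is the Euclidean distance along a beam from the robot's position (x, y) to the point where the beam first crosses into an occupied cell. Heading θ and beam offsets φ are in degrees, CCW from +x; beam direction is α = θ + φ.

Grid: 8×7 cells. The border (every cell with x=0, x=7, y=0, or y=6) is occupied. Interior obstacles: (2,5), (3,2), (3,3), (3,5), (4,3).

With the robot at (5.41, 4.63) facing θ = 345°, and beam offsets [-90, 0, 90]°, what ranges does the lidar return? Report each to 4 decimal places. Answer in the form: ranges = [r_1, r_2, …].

beam 1: φ=-90°, α=255°
  cosα=-0.2588 sinα=-0.9659 | (5,4) | tMaxX 1.5841 tMaxY 0.6522 | tΔX 3.8637 tΔY 1.0353
    t=0.6522 [y] (5,3)
    t=1.5841 [x] (4,3) — stop
  → r_1 = 1.5841
beam 2: φ=0°, α=345°
  cosα=0.9659 sinα=-0.2588 | (5,4) | tMaxX 0.6108 tMaxY 2.4341 | tΔX 1.0353 tΔY 3.8637
    t=0.6108 [x] (6,4)
    t=1.6461 [x] (7,4) — stop
  → r_2 = 1.6461
beam 3: φ=90°, α=75°
  cosα=0.2588 sinα=0.9659 | (5,4) | tMaxX 2.2796 tMaxY 0.3831 | tΔX 3.8637 tΔY 1.0353
    t=0.3831 [y] (5,5)
    t=1.4183 [y] (5,6) — stop
  → r_3 = 1.4183

ranges = [1.5841, 1.6461, 1.4183]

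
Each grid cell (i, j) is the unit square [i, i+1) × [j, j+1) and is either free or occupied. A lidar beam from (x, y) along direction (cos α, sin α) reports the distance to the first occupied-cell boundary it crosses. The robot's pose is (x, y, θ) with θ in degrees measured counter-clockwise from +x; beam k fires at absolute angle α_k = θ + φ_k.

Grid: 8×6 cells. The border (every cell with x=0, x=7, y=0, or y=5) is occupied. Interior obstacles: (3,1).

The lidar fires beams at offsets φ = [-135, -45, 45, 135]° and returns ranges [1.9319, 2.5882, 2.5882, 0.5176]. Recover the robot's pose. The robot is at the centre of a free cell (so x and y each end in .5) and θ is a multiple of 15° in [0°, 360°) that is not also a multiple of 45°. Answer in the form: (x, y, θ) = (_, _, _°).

Enumerate (i+0.5, j+0.5, θ) over the 23 free cells and 16 admissible headings. For each, cast all 4 beams and compare to the given ranges.
  (5.5, 3.5, 105°): beam 1 = 1.7321 ≠ 1.9319 ✗
  (2.5, 1.5, 30°): beam 1 = 0.5176 ≠ 1.9319 ✗
  (4.5, 4.5, 165°): beam 1 = 1.0000 ≠ 1.9319 ✗
  (5.5, 3.5, 300°): beam 1 = 4.6587 ≠ 1.9319 ✗
  (6.5, 4.5, 195°): beam 1 = 0.5774 ≠ 1.9319 ✗
  …
  (4.5, 4.5, 300°): r_1=1.9319, r_2=2.5882, r_3=2.5882, r_4=0.5176 — all match ✓
Only this pose fits every beam.

(x, y, θ) = (4.5, 4.5, 300°)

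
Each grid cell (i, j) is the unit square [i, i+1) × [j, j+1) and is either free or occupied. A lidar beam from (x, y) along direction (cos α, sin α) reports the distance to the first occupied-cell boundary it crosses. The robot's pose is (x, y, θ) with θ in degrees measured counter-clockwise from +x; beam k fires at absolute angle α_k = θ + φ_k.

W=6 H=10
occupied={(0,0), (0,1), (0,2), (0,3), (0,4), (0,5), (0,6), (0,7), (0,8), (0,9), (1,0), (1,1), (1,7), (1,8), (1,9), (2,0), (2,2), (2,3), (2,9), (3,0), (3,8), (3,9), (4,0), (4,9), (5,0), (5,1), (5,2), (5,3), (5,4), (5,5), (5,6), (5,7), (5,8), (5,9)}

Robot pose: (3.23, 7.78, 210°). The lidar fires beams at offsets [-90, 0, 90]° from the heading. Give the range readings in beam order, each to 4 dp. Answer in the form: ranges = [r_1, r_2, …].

beam 1: φ=-90°, α=120°
  cosα=-0.5000 sinα=0.8660 | (3,7) | tMaxX 0.4600 tMaxY 0.2540 | tΔX 2.0000 tΔY 1.1547
    t=0.2540 [y] (3,8) — stop
  → r_1 = 0.2540
beam 2: φ=0°, α=210°
  cosα=-0.8660 sinα=-0.5000 | (3,7) | tMaxX 0.2656 tMaxY 1.5600 | tΔX 1.1547 tΔY 2.0000
    t=0.2656 [x] (2,7)
    t=1.4203 [x] (1,7) — stop
  → r_2 = 1.4203
beam 3: φ=90°, α=300°
  cosα=0.5000 sinα=-0.8660 | (3,7) | tMaxX 1.5400 tMaxY 0.9007 | tΔX 2.0000 tΔY 1.1547
    t=0.9007 [y] (3,6)
    t=1.5400 [x] (4,6)
    t=2.0554 [y] (4,5)
    t=3.2101 [y] (4,4)
    t=3.5400 [x] (5,4) — stop
  → r_3 = 3.5400

ranges = [0.2540, 1.4203, 3.5400]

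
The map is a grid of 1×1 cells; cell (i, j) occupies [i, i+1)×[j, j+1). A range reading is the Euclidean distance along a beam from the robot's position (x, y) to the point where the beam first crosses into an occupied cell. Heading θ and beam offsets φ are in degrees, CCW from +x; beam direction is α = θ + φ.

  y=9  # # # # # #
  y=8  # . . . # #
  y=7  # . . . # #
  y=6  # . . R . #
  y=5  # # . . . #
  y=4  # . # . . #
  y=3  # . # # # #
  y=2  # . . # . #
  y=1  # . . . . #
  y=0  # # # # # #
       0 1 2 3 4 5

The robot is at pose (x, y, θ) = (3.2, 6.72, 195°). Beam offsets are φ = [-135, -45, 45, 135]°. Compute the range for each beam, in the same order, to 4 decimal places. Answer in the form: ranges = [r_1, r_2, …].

ranges = [1.6000, 2.5403, 1.9861, 2.0785]

beam 1: φ=-135°, α=60°
  dir = (cos 60°, sin 60°) = (0.5000, 0.8660); from cell (3,6)
  next x-line at t=1.6000, next y-line at t=0.3233; Δt_x=2.0000, Δt_y=1.1547
    y: enter (3,7) at t=0.3233
    y: enter (3,8) at t=1.4780
    x: enter (4,8) at t=1.6000 ← occupied
  → r_1 = 1.6000
beam 2: φ=-45°, α=150°
  dir = (cos 150°, sin 150°) = (-0.8660, 0.5000); from cell (3,6)
  next x-line at t=0.2309, next y-line at t=0.5600; Δt_x=1.1547, Δt_y=2.0000
    x: enter (2,6) at t=0.2309
    y: enter (2,7) at t=0.5600
    x: enter (1,7) at t=1.3856
    x: enter (0,7) at t=2.5403 ← occupied
  → r_2 = 2.5403
beam 3: φ=45°, α=240°
  dir = (cos 240°, sin 240°) = (-0.5000, -0.8660); from cell (3,6)
  next x-line at t=0.4000, next y-line at t=0.8314; Δt_x=2.0000, Δt_y=1.1547
    x: enter (2,6) at t=0.4000
    y: enter (2,5) at t=0.8314
    y: enter (2,4) at t=1.9861 ← occupied
  → r_3 = 1.9861
beam 4: φ=135°, α=330°
  dir = (cos 330°, sin 330°) = (0.8660, -0.5000); from cell (3,6)
  next x-line at t=0.9238, next y-line at t=1.4400; Δt_x=1.1547, Δt_y=2.0000
    x: enter (4,6) at t=0.9238
    y: enter (4,5) at t=1.4400
    x: enter (5,5) at t=2.0785 ← occupied
  → r_4 = 2.0785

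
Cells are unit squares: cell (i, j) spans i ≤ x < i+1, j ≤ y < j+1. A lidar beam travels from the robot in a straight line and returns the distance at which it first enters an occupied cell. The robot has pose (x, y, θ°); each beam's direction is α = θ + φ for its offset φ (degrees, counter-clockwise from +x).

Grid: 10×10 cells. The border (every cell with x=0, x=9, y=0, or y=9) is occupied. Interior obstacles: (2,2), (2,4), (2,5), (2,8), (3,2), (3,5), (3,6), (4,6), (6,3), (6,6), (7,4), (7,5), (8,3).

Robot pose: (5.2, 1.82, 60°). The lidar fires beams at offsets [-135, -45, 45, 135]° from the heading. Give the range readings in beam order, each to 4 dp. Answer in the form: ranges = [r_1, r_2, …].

ranges = [0.8489, 3.9340, 4.3275, 3.1682]

beam 1: φ=-135°, α=285°
  d=(0.2588,-0.9659)  start (5,1)  tX=3.0910 tY=0.8489  stride 1/|dx|=3.8637 1/|dy|=1.0353
    cross y-line → (5,0), t=0.8489 (wall)
  → r_1 = 0.8489
beam 2: φ=-45°, α=15°
  d=(0.9659,0.2588)  start (5,1)  tX=0.8282 tY=0.6955  stride 1/|dx|=1.0353 1/|dy|=3.8637
    cross y-line → (5,2), t=0.6955
    cross x-line → (6,2), t=0.8282
    cross x-line → (7,2), t=1.8635
    cross x-line → (8,2), t=2.8988
    cross x-line → (9,2), t=3.9340 (wall)
  → r_2 = 3.9340
beam 3: φ=45°, α=105°
  d=(-0.2588,0.9659)  start (5,1)  tX=0.7727 tY=0.1863  stride 1/|dx|=3.8637 1/|dy|=1.0353
    cross y-line → (5,2), t=0.1863
    cross x-line → (4,2), t=0.7727
    cross y-line → (4,3), t=1.2216
    cross y-line → (4,4), t=2.2569
    cross y-line → (4,5), t=3.2922
    cross y-line → (4,6), t=4.3275 (wall)
  → r_3 = 4.3275
beam 4: φ=135°, α=195°
  d=(-0.9659,-0.2588)  start (5,1)  tX=0.2071 tY=3.1682  stride 1/|dx|=1.0353 1/|dy|=3.8637
    cross x-line → (4,1), t=0.2071
    cross x-line → (3,1), t=1.2423
    cross x-line → (2,1), t=2.2776
    cross y-line → (2,0), t=3.1682 (wall)
  → r_4 = 3.1682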